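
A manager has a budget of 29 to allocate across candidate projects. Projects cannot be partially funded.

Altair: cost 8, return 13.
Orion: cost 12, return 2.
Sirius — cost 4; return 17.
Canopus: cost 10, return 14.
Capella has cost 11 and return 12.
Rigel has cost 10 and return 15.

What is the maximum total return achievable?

Treat it as a binary knapsack problem.
Sirius + Canopus + Rigel: cost 4 + 10 + 10 = 24 ≤ 29, return 17 + 14 + 15 = 46.
Altair + Sirius + Canopus: cost 8 + 4 + 10 = 22 ≤ 29, return 13 + 17 + 14 = 44.
Altair + Sirius + Rigel: cost 8 + 4 + 10 = 22 ≤ 29, return 13 + 17 + 15 = 45.
Best is Sirius, Canopus, and Rigel with total return 46.

46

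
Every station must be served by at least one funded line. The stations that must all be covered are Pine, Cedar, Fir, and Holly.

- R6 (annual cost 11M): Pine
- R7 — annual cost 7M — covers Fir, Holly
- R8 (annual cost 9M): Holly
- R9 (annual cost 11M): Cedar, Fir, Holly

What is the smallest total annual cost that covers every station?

This is an integer covering problem.
The greedy cost-per-new-station heuristic would pick R7, R6, and R9 for 29, but a cheaper cover exists.
Choose R6 and R9: together they cover Pine, Cedar, Fir, Holly — every station.
Total annual cost: 11 + 11 = 22.
No cover costs less than 22.

22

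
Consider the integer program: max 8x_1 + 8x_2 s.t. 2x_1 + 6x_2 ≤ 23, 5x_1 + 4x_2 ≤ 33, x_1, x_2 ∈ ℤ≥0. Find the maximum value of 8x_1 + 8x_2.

56

The continuous relaxation peaks at (4.82, 2.23) with value 56.36; rounding to a feasible lattice point costs some objective.
(x_1,x_2)=(5,2): 2·5+6·2=22≤23, 5·5+4·2=33≤33, objective 56.
(x_1,x_2)=(5,1): 2·5+6·1=16≤23, 5·5+4·1=29≤33, objective 48.
(x_1,x_2)=(4,2): 2·4+6·2=20≤23, 5·4+4·2=28≤33, objective 48.
The best lattice point is (5,2), giving 56.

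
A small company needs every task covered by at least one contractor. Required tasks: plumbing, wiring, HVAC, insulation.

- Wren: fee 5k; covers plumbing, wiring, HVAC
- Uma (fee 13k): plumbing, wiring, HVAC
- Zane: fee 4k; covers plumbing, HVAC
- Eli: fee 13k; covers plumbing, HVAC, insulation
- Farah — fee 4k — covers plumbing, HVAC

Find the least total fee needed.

Choose Wren and Eli: together they cover plumbing, wiring, HVAC, insulation — every task.
Total fee: 5 + 13 = 18.
No cover costs less than 18.

18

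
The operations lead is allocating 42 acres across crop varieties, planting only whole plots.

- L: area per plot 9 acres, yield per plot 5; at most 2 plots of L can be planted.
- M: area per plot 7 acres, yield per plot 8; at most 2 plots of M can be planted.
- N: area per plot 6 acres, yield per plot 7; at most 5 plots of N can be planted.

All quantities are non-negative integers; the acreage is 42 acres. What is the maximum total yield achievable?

This is a bounded integer knapsack.
Take 2×M and 4×N: area 38 ≤ 42, yield 2·8 + 4·7 = 44.
No other integer combination yields more.

44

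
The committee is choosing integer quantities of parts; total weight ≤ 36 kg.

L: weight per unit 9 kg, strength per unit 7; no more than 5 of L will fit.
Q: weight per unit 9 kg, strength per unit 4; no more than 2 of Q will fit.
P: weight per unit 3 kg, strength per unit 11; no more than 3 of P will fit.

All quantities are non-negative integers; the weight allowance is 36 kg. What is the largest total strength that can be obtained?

P has the best ratio (11/3); taking only P gives at most 3×11 = 33 (stopped by the supply cap of 3).
Mixing does better — 3×L and 3×P: weight 36 ≤ 36, strength 3·7 + 3·11 = 54.

54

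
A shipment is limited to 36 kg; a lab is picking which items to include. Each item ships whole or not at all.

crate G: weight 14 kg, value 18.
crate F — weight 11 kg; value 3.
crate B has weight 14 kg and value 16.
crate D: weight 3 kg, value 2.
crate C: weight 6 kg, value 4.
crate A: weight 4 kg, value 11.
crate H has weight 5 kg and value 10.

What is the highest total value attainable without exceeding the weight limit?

Allowing fractional choices, the relaxed optimum would be about 53.9, but items are indivisible.
crate G + crate B + crate D + crate A: weight 14 + 14 + 3 + 4 = 35 ≤ 36, value 18 + 16 + 2 + 11 = 47.
crate G + crate B + crate D + crate H: weight 14 + 14 + 3 + 5 = 36 ≤ 36, value 18 + 16 + 2 + 10 = 46.
Best is crate G, crate B, crate D, and crate A with total value 47.

47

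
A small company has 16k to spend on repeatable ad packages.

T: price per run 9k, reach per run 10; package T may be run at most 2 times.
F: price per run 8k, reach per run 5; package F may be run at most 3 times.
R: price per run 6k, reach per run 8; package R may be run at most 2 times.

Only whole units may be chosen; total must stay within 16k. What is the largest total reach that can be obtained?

18

This is a bounded integer knapsack.
R has the best ratio (8/6); taking only R gives at most 2×8 = 16 (stopped by the price limit).
Mixing does better — 1×T and 1×R: price 15 ≤ 16, reach 1·10 + 1·8 = 18.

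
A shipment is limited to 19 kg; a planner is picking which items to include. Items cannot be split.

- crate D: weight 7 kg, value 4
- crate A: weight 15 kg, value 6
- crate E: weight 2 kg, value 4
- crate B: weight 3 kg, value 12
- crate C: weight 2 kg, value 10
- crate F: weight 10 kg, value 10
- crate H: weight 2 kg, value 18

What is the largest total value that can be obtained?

Treat it as a binary knapsack problem.
crate E + crate B + crate C + crate F + crate H: weight 2 + 3 + 2 + 10 + 2 = 19 ≤ 19, value 4 + 12 + 10 + 10 + 18 = 54.
crate B + crate C + crate F + crate H: weight 3 + 2 + 10 + 2 = 17 ≤ 19, value 12 + 10 + 10 + 18 = 50.
crate D + crate E + crate B + crate C + crate H: weight 7 + 2 + 3 + 2 + 2 = 16 ≤ 19, value 4 + 4 + 12 + 10 + 18 = 48.
Best is crate E, crate B, crate C, crate F, and crate H with total value 54.

54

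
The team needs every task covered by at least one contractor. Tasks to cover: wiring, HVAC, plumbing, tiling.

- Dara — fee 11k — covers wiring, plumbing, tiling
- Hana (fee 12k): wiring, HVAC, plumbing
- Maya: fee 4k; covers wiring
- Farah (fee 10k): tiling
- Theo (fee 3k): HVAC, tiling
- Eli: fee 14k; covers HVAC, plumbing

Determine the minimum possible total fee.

14

This is an integer covering problem.
The greedy cost-per-new-task heuristic would pick Theo, Maya, and Dara for 18, but a cheaper cover exists.
Choose Dara and Theo: together they cover wiring, HVAC, plumbing, tiling — every task.
Total fee: 11 + 3 = 14.
No cover costs less than 14.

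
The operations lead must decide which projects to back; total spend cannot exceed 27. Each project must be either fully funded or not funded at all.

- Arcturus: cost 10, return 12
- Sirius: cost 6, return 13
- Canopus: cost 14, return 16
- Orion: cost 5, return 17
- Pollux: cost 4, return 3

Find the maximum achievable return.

Allowing fractional choices, the relaxed optimum would be about 48.9, but projects are indivisible.
Arcturus + Sirius + Orion + Pollux: cost 10 + 6 + 5 + 4 = 25 ≤ 27, return 12 + 13 + 17 + 3 = 45.
Arcturus + Sirius + Orion: cost 10 + 6 + 5 = 21 ≤ 27, return 12 + 13 + 17 = 42.
Sirius + Canopus + Orion: cost 6 + 14 + 5 = 25 ≤ 27, return 13 + 16 + 17 = 46.
Best is Sirius, Canopus, and Orion with total return 46.

46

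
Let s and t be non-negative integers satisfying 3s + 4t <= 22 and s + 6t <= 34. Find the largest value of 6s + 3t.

42

(s,t)=(7,0): 3·7+4·0=21≤22, 1·7+6·0=7≤34, objective 42.
(s,t)=(6,1): 3·6+4·1=22≤22, 1·6+6·1=12≤34, objective 39.
(s,t)=(6,0): 3·6+4·0=18≤22, 1·6+6·0=6≤34, objective 36.
No feasible integer point exceeds 42.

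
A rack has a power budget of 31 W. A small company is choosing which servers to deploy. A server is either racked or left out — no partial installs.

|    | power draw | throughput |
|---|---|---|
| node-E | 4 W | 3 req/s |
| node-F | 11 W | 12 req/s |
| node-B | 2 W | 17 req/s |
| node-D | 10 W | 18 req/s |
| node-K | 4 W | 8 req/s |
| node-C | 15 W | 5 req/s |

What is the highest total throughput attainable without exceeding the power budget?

58

This is an integer program with binary decision variables.
Take node-E, node-F, node-B, node-D, and node-K: power draw 4 + 11 + 2 + 10 + 4 = 31 ≤ 31, throughput 3 + 12 + 17 + 18 + 8 = 58.
No other feasible combination does better.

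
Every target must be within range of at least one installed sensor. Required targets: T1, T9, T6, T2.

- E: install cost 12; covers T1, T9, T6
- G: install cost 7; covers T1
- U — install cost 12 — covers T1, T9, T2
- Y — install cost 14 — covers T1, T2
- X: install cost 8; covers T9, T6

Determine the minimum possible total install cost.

20

This is an integer covering problem.
The greedy cost-per-new-target heuristic would pick E and U for 24, but a cheaper cover exists.
Choose U and X: together they cover T1, T9, T6, T2 — every target.
Total install cost: 12 + 8 = 20.
No cover costs less than 20.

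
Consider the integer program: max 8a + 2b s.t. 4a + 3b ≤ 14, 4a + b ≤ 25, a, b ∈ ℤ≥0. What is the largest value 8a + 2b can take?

24

Relaxing integrality, the LP optimum is 28.00 at (a,b) = (3.5, 0), which is not an integer point.
(a,b)=(3,0): 4·3+3·0=12≤14, 4·3+1·0=12≤25, objective 24.
(a,b)=(2,1): 4·2+3·1=11≤14, 4·2+1·1=9≤25, objective 18.
(a,b)=(2,0): 4·2+3·0=8≤14, 4·2+1·0=8≤25, objective 16.
The best lattice point is (3,0), giving 24.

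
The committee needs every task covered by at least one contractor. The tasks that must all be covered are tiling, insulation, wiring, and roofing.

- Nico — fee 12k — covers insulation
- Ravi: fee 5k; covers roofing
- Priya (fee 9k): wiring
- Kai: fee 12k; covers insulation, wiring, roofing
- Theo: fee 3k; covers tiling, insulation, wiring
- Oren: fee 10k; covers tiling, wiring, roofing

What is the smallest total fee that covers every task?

8

Choose Ravi and Theo: together they cover tiling, insulation, wiring, roofing — every task.
Total fee: 5 + 3 = 8.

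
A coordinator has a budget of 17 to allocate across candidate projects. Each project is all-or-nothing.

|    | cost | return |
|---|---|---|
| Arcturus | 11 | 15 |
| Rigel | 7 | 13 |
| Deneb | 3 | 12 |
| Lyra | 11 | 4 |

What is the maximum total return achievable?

Allowing fractional choices, the relaxed optimum would be about 34.5, but projects are indivisible.
Arcturus + Deneb: cost 11 + 3 = 14 ≤ 17, return 15 + 12 = 27.
Deneb + Lyra: cost 3 + 11 = 14 ≤ 17, return 12 + 4 = 16.
Rigel + Deneb: cost 7 + 3 = 10 ≤ 17, return 13 + 12 = 25.
Best is Arcturus and Deneb with total return 27.

27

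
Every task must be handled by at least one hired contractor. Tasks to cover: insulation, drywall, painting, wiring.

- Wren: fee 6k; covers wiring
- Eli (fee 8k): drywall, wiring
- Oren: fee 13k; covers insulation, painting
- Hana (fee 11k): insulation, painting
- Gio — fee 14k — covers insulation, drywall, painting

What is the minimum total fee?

19

Choose Eli and Hana: together they cover insulation, drywall, painting, wiring — every task.
Total fee: 8 + 11 = 19.
No cover costs less than 19.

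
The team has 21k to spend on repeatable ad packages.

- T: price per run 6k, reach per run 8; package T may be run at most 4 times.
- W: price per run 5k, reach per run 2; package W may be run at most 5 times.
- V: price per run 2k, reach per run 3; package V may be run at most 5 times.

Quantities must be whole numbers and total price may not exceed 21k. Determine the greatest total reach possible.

This is a bounded integer knapsack.
Take 2×T and 4×V: price 20 ≤ 21, reach 2·8 + 4·3 = 28.
No other integer combination yields more.

28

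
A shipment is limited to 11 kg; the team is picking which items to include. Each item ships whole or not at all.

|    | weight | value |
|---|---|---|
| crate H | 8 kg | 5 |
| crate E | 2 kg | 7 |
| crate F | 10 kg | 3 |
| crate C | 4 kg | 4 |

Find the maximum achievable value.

Treat it as a binary knapsack problem.
crate E: weight 2 ≤ 11, value 7.
crate E + crate C: weight 2 + 4 = 6 ≤ 11, value 7 + 4 = 11.
crate H + crate E: weight 8 + 2 = 10 ≤ 11, value 5 + 7 = 12.
Best is crate H and crate E with total value 12.

12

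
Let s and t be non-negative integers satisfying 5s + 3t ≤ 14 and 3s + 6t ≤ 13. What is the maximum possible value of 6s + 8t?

(s,t)=(2,1): 5·2+3·1=13≤14, 3·2+6·1=12≤13, objective 20.
(s,t)=(1,1): 5·1+3·1=8≤14, 3·1+6·1=9≤13, objective 14.
(s,t)=(2,0): 5·2+3·0=10≤14, 3·2+6·0=6≤13, objective 12.
No feasible integer point exceeds 20.

20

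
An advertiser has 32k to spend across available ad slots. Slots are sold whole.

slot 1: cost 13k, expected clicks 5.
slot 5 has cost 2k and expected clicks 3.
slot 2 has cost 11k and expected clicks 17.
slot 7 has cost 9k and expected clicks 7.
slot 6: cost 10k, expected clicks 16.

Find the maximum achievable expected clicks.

43

This is a 0-1 knapsack instance.
Take slot 5, slot 2, slot 7, and slot 6: cost 2 + 11 + 9 + 10 = 32 ≤ 32, expected clicks 3 + 17 + 7 + 16 = 43.
No other feasible combination does better.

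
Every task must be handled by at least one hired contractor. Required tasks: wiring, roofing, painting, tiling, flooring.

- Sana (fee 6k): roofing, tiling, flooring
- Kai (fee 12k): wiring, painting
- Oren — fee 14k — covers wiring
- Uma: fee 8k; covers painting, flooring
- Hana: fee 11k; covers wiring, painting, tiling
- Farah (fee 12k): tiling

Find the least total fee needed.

17

This is a weighted set-cover instance.
Choose Sana and Hana: together they cover wiring, roofing, painting, tiling, flooring — every task.
Total fee: 6 + 11 = 17.
No cover costs less than 17.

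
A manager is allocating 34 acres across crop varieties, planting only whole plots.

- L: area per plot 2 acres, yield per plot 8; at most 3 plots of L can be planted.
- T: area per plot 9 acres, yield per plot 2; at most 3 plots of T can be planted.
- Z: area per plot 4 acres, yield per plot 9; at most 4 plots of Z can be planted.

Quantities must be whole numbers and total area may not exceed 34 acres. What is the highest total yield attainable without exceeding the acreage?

62

L has the best ratio (8/2); taking only L gives at most 3×8 = 24 (stopped by the supply cap of 3).
Mixing does better — 3×L, 1×T, and 4×Z: area 31 ≤ 34, yield 3·8 + 1·2 + 4·9 = 62.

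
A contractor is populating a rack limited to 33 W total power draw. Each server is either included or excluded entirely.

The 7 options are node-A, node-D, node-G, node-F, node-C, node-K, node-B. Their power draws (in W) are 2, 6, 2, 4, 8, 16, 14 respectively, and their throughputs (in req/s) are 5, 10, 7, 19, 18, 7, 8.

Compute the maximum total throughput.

59

Allowing fractional choices, the relaxed optimum would be about 65.3, but servers are indivisible.
node-A + node-D + node-G + node-F + node-C: power draw 2 + 6 + 2 + 4 + 8 = 22 ≤ 33, throughput 5 + 10 + 7 + 19 + 18 = 59.
node-A + node-G + node-F + node-C + node-B: power draw 2 + 2 + 4 + 8 + 14 = 30 ≤ 33, throughput 5 + 7 + 19 + 18 + 8 = 57.
Best is node-A, node-D, node-G, node-F, and node-C with total throughput 59.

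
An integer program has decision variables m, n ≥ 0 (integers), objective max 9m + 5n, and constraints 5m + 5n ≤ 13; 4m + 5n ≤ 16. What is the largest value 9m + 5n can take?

(m,n)=(2,0): 5·2+5·0=10≤13, 4·2+5·0=8≤16, objective 18.
(m,n)=(1,1): 5·1+5·1=10≤13, 4·1+5·1=9≤16, objective 14.
The best lattice point is (2,0), giving 18.

18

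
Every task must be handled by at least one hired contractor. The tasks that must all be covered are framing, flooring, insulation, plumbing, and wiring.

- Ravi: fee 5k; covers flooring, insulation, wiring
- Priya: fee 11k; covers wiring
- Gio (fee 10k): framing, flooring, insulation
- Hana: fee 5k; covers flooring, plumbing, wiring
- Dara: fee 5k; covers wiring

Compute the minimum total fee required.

15

This is an integer covering problem.
The greedy cost-per-new-task heuristic would pick Ravi, Hana, and Gio for 20, but a cheaper cover exists.
Choose Gio and Hana: together they cover framing, flooring, insulation, plumbing, wiring — every task.
Total fee: 10 + 5 = 15.
No cover costs less than 15.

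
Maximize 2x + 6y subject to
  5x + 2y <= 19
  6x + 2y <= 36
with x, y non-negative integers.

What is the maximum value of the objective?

The continuous relaxation peaks at (0, 9.5) with value 57.00; rounding to a feasible lattice point costs some objective.
(x,y)=(0,9): 5·0+2·9=18≤19, 6·0+2·9=18≤36, objective 54.
(x,y)=(0,8): 5·0+2·8=16≤19, 6·0+2·8=16≤36, objective 48.
Maximum is 54 at (x,y)=(0,9).

54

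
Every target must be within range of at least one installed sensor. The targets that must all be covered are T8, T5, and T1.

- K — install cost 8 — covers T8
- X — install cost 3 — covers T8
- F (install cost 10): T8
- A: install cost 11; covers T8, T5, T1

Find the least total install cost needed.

11

The greedy cost-per-new-target heuristic would pick X and A for 14, but a cheaper cover exists.
A alone covers T8, T5, T1 — every target.
Total install cost: 11.
No cover costs less than 11.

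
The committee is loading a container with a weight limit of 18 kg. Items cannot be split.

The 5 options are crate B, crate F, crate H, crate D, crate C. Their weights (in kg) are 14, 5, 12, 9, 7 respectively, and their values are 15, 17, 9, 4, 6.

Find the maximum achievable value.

Take crate F and crate H: weight 5 + 12 = 17 ≤ 18, value 17 + 9 = 26.
No other feasible combination does better.

26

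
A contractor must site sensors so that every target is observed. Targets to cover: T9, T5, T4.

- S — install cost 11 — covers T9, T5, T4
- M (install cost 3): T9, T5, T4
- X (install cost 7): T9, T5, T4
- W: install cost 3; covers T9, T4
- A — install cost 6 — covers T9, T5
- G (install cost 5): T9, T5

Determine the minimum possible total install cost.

3

M alone covers T9, T5, T4 — every target.
Total install cost: 3.
No cover costs less than 3.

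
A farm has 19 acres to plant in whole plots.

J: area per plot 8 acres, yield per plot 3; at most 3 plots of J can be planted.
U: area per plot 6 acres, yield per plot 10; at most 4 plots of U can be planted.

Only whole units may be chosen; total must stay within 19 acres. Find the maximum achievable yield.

2×U: area 12 ≤ 19, yield 2·10 = 20.
3×U: area 18 ≤ 19, yield 3·10 = 30.
Best is 30.

30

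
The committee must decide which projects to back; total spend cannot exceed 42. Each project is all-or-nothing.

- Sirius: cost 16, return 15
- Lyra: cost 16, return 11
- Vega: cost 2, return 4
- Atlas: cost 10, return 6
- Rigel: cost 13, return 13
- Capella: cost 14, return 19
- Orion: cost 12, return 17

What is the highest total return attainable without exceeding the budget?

Allowing fractional choices, the relaxed optimum would be about 53.9, but projects are indivisible.
Sirius + Capella + Orion: cost 16 + 14 + 12 = 42 ≤ 42, return 15 + 19 + 17 = 51.
Vega + Rigel + Capella + Orion: cost 2 + 13 + 14 + 12 = 41 ≤ 42, return 4 + 13 + 19 + 17 = 53.
Best is Vega, Rigel, Capella, and Orion with total return 53.

53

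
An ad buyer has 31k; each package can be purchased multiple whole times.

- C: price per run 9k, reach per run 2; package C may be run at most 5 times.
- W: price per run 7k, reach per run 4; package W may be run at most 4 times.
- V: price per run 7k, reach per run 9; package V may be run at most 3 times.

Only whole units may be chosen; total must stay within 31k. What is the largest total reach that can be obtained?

31

1×W and 3×V: price 28 ≤ 31, reach 1·4 + 3·9 = 31.
1×C and 3×V: price 30 ≤ 31, reach 1·2 + 3·9 = 29.
Best is 31.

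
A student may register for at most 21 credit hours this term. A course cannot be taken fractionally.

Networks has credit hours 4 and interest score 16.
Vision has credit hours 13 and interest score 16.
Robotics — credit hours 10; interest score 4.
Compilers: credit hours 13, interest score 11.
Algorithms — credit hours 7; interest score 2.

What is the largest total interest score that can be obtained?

32

Treat it as a binary knapsack problem.
Networks + Vision: credit hours 4 + 13 = 17 ≤ 21, interest score 16 + 16 = 32.
Networks + Robotics + Algorithms: credit hours 4 + 10 + 7 = 21 ≤ 21, interest score 16 + 4 + 2 = 22.
Networks + Compilers: credit hours 4 + 13 = 17 ≤ 21, interest score 16 + 11 = 27.
Best is Networks and Vision with total interest score 32.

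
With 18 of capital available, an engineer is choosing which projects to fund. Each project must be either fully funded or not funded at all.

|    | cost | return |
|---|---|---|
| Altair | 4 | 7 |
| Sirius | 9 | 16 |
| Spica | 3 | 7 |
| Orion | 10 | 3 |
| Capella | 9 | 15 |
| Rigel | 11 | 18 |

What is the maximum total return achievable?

Take Altair, Spica, and Rigel: cost 4 + 3 + 11 = 18 ≤ 18, return 7 + 7 + 18 = 32.
No other feasible combination does better.

32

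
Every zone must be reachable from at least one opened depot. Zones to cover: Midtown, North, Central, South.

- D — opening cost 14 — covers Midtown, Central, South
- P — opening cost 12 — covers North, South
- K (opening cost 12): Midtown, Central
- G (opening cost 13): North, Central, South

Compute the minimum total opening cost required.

The greedy cost-per-new-zone heuristic would pick G and K for 25, but a cheaper cover exists.
Choose P and K: together they cover Midtown, North, Central, South — every zone.
Total opening cost: 12 + 12 = 24.
No cover costs less than 24.

24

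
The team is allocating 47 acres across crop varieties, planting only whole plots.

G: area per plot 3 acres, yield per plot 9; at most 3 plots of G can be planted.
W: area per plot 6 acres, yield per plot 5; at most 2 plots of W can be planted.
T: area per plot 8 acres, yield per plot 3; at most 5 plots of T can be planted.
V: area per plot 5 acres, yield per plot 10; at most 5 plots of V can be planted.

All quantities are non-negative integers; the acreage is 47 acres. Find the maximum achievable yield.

G has the best ratio (9/3); taking only G gives at most 3×9 = 27 (stopped by the supply cap of 3).
Mixing does better — 3×G, 2×W, and 5×V: area 46 ≤ 47, yield 3·9 + 2·5 + 5·10 = 87.

87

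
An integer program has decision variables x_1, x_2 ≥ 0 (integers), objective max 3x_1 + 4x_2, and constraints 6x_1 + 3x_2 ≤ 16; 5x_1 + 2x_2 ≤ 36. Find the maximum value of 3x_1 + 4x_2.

20

The continuous relaxation peaks at (0, 5.33) with value 21.33; rounding to a feasible lattice point costs some objective.
(x_1,x_2)=(0,5) is feasible, giving 20.
(x_1,x_2)=(0,4) is feasible, giving 16.
Maximum is 20 at (x_1,x_2)=(0,5).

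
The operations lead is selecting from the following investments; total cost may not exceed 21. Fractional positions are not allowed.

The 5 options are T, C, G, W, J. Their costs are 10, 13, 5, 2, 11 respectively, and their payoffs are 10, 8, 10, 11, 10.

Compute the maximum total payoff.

31

Allowing fractional choices, the relaxed optimum would be about 34.6, but investments are indivisible.
T + G + W: cost 10 + 5 + 2 = 17 ≤ 21, payoff 10 + 10 + 11 = 31.
G + W + J: cost 5 + 2 + 11 = 18 ≤ 21, payoff 10 + 11 + 10 = 31.
The maximum payoff is 31; one optimal choice is T, G, and W.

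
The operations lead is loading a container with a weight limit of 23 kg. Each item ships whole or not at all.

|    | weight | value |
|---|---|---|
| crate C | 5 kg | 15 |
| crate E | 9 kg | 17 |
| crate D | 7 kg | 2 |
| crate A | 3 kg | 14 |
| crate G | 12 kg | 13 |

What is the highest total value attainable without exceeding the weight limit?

46

crate C + crate A + crate G: weight 5 + 3 + 12 = 20 ≤ 23, value 15 + 14 + 13 = 42.
crate C + crate E + crate A: weight 5 + 9 + 3 = 17 ≤ 23, value 15 + 17 + 14 = 46.
Best is crate C, crate E, and crate A with total value 46.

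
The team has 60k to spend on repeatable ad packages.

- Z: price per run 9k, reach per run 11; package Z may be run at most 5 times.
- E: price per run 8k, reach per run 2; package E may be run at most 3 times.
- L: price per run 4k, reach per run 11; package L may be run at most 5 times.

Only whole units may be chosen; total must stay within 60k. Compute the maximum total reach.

L has the best ratio (11/4); taking only L gives at most 5×11 = 55 (stopped by the supply cap of 5).
Mixing does better — 4×Z and 5×L: price 56 ≤ 60, reach 4·11 + 5·11 = 99.

99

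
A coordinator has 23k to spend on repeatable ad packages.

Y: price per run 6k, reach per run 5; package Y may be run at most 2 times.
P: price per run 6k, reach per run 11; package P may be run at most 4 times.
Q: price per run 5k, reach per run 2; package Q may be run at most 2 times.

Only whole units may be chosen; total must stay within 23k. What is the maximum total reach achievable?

35

P has the best ratio (11/6); taking only P gives at most 3×11 = 33 (stopped by the price limit).
Mixing does better — 3×P and 1×Q: price 23 ≤ 23, reach 3·11 + 1·2 = 35.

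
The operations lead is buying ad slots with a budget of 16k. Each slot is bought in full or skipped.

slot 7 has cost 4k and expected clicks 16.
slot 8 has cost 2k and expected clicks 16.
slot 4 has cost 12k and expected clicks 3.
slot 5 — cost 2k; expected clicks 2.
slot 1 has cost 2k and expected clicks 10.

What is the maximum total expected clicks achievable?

Take slot 7, slot 8, slot 5, and slot 1: cost 4 + 2 + 2 + 2 = 10 ≤ 16, expected clicks 16 + 16 + 2 + 10 = 44.
No other feasible combination does better.

44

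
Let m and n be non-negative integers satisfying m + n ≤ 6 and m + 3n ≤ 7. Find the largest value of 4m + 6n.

Relaxing integrality, the LP optimum is 25.00 at (m,n) = (5.5, 0.5), which is not an integer point.
(m,n)=(6,0): 1·6+1·0=6≤6, 1·6+3·0=6≤7, objective 24.
(m,n)=(4,1): 1·4+1·1=5≤6, 1·4+3·1=7≤7, objective 22.
The best lattice point is (6,0), giving 24.

24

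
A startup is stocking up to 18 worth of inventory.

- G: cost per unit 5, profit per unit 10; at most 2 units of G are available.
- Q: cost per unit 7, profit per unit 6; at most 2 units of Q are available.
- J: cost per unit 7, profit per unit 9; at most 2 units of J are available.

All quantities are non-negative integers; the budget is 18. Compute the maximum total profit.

29

Take 2×G and 1×J: cost 17 ≤ 18, profit 2·10 + 1·9 = 29.
G has the best ratio (10/5) and is taken to its limit of 2; remaining capacity is filled optimally with the others.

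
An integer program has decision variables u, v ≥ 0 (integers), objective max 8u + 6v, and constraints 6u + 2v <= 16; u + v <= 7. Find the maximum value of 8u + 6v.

Relaxing integrality, the LP optimum is 43.00 at (u,v) = (0.5, 6.5), which is not an integer point.
(u,v)=(0,7): 6·0+2·7=14≤16, 1·0+1·7=7≤7, objective 42.
(u,v)=(1,5): 6·1+2·5=16≤16, 1·1+1·5=6≤7, objective 38.
(u,v)=(0,6): 6·0+2·6=12≤16, 1·0+1·6=6≤7, objective 36.
Maximum is 42 at (u,v)=(0,7).

42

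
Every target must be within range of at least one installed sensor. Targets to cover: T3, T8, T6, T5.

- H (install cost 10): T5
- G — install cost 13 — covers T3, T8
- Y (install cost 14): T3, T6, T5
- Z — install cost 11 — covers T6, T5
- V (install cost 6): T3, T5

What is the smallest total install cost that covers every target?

24

The greedy cost-per-new-target heuristic would pick V, Z, and G for 30, but a cheaper cover exists.
Choose G and Z: together they cover T3, T8, T6, T5 — every target.
Total install cost: 13 + 11 = 24.
No cover costs less than 24.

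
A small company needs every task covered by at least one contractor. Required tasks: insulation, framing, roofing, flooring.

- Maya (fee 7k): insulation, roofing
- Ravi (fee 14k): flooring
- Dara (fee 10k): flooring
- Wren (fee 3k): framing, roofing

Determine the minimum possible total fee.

20

This is a weighted set-cover instance.
Choose Maya, Dara, and Wren: together they cover insulation, framing, roofing, flooring — every task.
Total fee: 7 + 10 + 3 = 20.
No cover costs less than 20.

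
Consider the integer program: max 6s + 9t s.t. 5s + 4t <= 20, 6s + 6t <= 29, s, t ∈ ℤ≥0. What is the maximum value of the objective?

The continuous relaxation peaks at (0, 4.83) with value 43.50; rounding to a feasible lattice point costs some objective.
(s,t)=(0,4): 5·0+4·4=16≤20, 6·0+6·4=24≤29, objective 36.
(s,t)=(1,3): 5·1+4·3=17≤20, 6·1+6·3=24≤29, objective 33.
No feasible integer point exceeds 36.

36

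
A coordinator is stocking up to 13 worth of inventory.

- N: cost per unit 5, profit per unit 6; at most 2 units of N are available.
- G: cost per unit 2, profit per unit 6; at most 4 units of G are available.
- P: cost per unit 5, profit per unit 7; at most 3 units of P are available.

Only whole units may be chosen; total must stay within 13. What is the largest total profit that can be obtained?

4×G and 1×P: cost 13 ≤ 13, profit 4·6 + 1·7 = 31.
1×N and 4×G: cost 13 ≤ 13, profit 1·6 + 4·6 = 30.
Best is 31.

31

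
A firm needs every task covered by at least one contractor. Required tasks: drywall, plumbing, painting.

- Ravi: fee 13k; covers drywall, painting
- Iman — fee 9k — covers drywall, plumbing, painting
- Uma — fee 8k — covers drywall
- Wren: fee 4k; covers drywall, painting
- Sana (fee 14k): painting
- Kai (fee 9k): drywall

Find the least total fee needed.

9

The greedy cost-per-new-task heuristic would pick Wren and Iman for 13, but a cheaper cover exists.
Iman alone covers drywall, plumbing, painting — every task.
Total fee: 9.
No cover costs less than 9.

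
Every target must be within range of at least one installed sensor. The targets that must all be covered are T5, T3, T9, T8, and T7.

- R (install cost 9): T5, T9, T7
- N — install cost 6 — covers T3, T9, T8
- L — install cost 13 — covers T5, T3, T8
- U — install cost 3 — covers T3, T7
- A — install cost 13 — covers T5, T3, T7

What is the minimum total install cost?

15

This is an integer covering problem.
The greedy cost-per-new-target heuristic would pick U, N, and R for 18, but a cheaper cover exists.
Choose R and N: together they cover T5, T3, T9, T8, T7 — every target.
Total install cost: 9 + 6 = 15.
No cover costs less than 15.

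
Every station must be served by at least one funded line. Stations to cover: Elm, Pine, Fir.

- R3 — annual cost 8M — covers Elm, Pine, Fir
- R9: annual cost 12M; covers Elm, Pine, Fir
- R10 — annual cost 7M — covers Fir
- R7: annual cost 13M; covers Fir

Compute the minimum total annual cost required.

8

R3 alone covers Elm, Pine, Fir — every station.
Total annual cost: 8.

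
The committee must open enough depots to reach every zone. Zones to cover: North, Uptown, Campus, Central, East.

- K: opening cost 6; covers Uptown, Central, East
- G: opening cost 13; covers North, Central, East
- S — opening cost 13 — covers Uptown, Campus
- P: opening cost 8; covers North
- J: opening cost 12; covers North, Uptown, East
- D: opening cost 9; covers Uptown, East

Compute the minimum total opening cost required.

26

The greedy cost-per-new-zone heuristic would pick K, P, and S for 27, but a cheaper cover exists.
Choose G and S: together they cover North, Uptown, Campus, Central, East — every zone.
Total opening cost: 13 + 13 = 26.
No cover costs less than 26.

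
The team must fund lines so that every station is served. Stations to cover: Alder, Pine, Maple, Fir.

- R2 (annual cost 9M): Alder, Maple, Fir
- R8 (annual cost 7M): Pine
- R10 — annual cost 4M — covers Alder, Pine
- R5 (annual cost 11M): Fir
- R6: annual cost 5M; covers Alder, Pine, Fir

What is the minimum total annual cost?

13

This is an integer covering problem.
Choose R2 and R10: together they cover Alder, Pine, Maple, Fir — every station.
Total annual cost: 9 + 4 = 13.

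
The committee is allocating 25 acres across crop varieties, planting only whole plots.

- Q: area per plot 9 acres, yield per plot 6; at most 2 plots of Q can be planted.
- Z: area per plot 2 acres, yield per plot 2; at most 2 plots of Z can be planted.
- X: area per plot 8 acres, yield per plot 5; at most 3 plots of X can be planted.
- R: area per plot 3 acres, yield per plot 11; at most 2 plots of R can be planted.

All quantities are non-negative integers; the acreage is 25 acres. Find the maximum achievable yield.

35

This is a bounded integer knapsack.
1×Z, 2×X, and 2×R: area 24 ≤ 25, yield 1·2 + 2·5 + 2·11 = 34.
1×Q, 1×Z, 1×X, and 2×R: area 25 ≤ 25, yield 1·6 + 1·2 + 1·5 + 2·11 = 35.
Best is 35.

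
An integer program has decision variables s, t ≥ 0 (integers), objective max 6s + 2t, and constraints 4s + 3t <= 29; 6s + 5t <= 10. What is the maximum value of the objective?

6

The continuous relaxation peaks at (1.67, 0) with value 10.00; rounding to a feasible lattice point costs some objective.
(s,t)=(1,0) is feasible, giving 6.
(s,t)=(0,1) is feasible, giving 2.
(s,t)=(0,0) is feasible, giving 0.
No feasible integer point exceeds 6.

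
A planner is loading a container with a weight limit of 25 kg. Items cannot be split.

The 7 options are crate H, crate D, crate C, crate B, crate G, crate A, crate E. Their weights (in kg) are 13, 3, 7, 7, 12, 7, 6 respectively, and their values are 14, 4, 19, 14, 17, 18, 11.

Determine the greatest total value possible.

Take crate D, crate C, crate B, and crate A: weight 3 + 7 + 7 + 7 = 24 ≤ 25, value 4 + 19 + 14 + 18 = 55.
No other feasible combination does better.

55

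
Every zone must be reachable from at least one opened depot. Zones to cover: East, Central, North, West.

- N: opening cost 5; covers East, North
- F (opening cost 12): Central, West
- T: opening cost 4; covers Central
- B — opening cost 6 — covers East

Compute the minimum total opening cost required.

17

Choose N and F: together they cover East, Central, North, West — every zone.
Total opening cost: 5 + 12 = 17.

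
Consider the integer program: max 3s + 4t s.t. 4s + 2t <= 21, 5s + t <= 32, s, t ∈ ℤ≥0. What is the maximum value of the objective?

40

(s,t)=(0,10) is feasible, giving 40.
(s,t)=(0,9) is feasible, giving 36.
Maximum is 40 at (s,t)=(0,10).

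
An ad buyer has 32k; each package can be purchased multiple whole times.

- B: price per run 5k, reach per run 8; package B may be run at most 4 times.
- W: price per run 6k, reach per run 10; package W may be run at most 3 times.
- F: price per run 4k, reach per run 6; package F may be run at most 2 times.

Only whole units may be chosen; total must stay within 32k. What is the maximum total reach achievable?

4×B and 2×W: price 32 ≤ 32, reach 4·8 + 2·10 = 52.
2×B, 3×W, and 1×F: price 32 ≤ 32, reach 2·8 + 3·10 + 1·6 = 52.
Best is 52.

52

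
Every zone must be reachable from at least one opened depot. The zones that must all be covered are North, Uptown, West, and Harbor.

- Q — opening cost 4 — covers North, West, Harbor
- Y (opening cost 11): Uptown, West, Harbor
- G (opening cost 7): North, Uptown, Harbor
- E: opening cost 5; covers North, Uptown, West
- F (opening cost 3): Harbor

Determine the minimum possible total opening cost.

This is a weighted set-cover instance.
The greedy cost-per-new-zone heuristic would pick Q and E for 9, but a cheaper cover exists.
Choose E and F: together they cover North, Uptown, West, Harbor — every zone.
Total opening cost: 5 + 3 = 8.
No cover costs less than 8.

8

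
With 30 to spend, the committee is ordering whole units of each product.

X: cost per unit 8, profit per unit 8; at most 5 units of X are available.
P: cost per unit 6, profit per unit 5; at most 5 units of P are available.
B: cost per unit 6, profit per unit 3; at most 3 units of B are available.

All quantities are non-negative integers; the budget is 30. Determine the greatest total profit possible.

This is a bounded integer knapsack.
X has the best ratio (8/8); taking only X gives at most 3×8 = 24 (stopped by the cost limit).
Mixing does better — 3×X and 1×P: cost 30 ≤ 30, profit 3·8 + 1·5 = 29.

29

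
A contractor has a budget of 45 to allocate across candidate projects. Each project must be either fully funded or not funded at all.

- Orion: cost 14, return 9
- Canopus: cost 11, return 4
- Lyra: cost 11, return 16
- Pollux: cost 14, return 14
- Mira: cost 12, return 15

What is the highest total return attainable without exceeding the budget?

45

Allowing fractional choices, the relaxed optimum would be about 50.1, but projects are indivisible.
Lyra + Pollux + Mira: cost 11 + 14 + 12 = 37 ≤ 45, return 16 + 14 + 15 = 45.
Orion + Lyra + Mira: cost 14 + 11 + 12 = 37 ≤ 45, return 9 + 16 + 15 = 40.
Best is Lyra, Pollux, and Mira with total return 45.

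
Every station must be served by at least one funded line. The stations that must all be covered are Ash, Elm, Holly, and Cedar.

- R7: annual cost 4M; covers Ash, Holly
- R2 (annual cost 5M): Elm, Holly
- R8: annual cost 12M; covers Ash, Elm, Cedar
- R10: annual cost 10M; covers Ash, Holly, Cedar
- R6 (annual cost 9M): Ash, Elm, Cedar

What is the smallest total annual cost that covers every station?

13

Choose R7 and R6: together they cover Ash, Elm, Holly, Cedar — every station.
Total annual cost: 4 + 9 = 13.
No cover costs less than 13.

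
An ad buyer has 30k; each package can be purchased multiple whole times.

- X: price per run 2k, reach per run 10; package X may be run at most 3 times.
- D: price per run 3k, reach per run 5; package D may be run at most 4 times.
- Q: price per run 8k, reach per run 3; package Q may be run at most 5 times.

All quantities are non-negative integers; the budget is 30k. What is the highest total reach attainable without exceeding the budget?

Take 3×X, 4×D, and 1×Q: price 26 ≤ 30, reach 3·10 + 4·5 + 1·3 = 53.
X has the best ratio (10/2) and is taken to its limit of 3; remaining capacity is filled optimally with the others.

53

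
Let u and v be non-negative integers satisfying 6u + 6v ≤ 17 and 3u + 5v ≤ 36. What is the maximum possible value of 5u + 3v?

10

The continuous relaxation peaks at (2.83, 0) with value 14.17; rounding to a feasible lattice point costs some objective.
(u,v)=(2,0): 6·2+6·0=12≤17, 3·2+5·0=6≤36, objective 10.
(u,v)=(1,1): 6·1+6·1=12≤17, 3·1+5·1=8≤36, objective 8.
(u,v)=(1,0): 6·1+6·0=6≤17, 3·1+5·0=3≤36, objective 5.
Maximum is 10 at (u,v)=(2,0).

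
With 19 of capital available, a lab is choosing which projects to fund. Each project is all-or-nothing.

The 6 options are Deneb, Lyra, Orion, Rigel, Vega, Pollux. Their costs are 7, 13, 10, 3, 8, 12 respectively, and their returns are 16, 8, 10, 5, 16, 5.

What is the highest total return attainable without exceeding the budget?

Allowing fractional choices, the relaxed optimum would be about 38.0, but projects are indivisible.
Deneb + Vega: cost 7 + 8 = 15 ≤ 19, return 16 + 16 = 32.
Deneb + Rigel + Vega: cost 7 + 3 + 8 = 18 ≤ 19, return 16 + 5 + 16 = 37.
Best is Deneb, Rigel, and Vega with total return 37.

37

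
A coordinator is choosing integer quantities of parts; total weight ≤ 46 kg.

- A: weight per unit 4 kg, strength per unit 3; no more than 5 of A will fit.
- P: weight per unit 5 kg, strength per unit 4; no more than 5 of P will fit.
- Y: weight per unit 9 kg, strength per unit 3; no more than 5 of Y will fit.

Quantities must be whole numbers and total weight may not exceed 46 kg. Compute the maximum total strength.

Take 5×A and 5×P: weight 45 ≤ 46, strength 5·3 + 5·4 = 35.
P has the best ratio (4/5) and is taken to its limit of 5; remaining capacity is filled optimally with the others.

35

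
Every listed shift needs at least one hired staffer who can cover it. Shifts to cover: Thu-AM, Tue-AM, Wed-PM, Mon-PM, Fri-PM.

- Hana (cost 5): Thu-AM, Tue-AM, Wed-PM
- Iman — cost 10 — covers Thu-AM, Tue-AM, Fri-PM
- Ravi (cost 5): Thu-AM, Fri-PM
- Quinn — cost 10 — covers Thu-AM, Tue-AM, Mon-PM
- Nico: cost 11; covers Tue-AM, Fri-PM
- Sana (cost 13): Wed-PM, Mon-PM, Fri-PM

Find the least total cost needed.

The greedy cost-per-new-shift heuristic would pick Hana, Ravi, and Quinn for 20, but a cheaper cover exists.
Choose Hana and Sana: together they cover Thu-AM, Tue-AM, Wed-PM, Mon-PM, Fri-PM — every shift.
Total cost: 5 + 13 = 18.
No cover costs less than 18.

18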